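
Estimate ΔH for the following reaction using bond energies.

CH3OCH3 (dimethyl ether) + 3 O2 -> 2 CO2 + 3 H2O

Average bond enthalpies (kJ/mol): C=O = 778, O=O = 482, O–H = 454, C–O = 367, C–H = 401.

Bonds broken (reactants):
  C–H: 6 × 401 = 2406
  C–O: 2 × 367 = 734
  O=O: 3 × 482 = 1446
  Σ(broken) = 4586 kJ
Bonds formed (products):
  C=O: 4 × 778 = 3112
  O–H: 6 × 454 = 2724
  Σ(formed) = 5836 kJ
ΔH = Σ(broken) − Σ(formed) = 4586 − 5836 = −1250 kJ

ΔH ≈ −1250 kJ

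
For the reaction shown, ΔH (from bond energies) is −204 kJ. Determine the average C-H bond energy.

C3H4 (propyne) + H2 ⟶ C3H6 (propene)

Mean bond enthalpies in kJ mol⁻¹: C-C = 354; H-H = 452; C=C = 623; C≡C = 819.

Let D be the C-H bond energy.
Σ(broken) = 1×819 + 1×354 + 4×D + 1×452 = 1625 + 4D
Σ(formed) = 1×354 + 6×D + 1×623 = 977 + 6D
ΔH = Σ(broken) − Σ(formed) = (1625 + 4D) − (977 + 6D) = +648 − 2D
Setting this equal to −204 kJ gives 2D = 852, so D = 426 kJ/mol.

D(C-H) ≈ 426 kJ/mol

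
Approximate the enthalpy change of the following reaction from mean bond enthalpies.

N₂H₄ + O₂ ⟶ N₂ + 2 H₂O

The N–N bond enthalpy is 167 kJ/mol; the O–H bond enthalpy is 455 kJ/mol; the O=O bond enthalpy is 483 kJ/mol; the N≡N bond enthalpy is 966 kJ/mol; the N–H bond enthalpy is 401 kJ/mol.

Bonds broken (reactants):
  N–H: 4 × 401 = 1604
  N–N: 1 × 167 = 167
  O=O: 1 × 483 = 483
  Σ(broken) = 2254 kJ
Bonds formed (products):
  N≡N: 1 × 966 = 966
  O–H: 4 × 455 = 1820
  Σ(formed) = 2786 kJ
ΔH = Σ(broken) − Σ(formed) = 2254 − 2786 = −532 kJ

ΔH ≈ −532 kJ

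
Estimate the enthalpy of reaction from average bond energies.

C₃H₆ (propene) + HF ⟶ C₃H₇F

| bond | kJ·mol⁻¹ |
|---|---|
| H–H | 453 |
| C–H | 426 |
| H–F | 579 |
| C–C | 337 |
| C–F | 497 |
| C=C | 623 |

Bonds broken (reactants):
  C–C: 1 × 337 = 337
  C–H: 6 × 426 = 2556
  C=C: 1 × 623 = 623
  H–F: 1 × 579 = 579
  Σ(broken) = 4095 kJ
Bonds formed (products):
  C–C: 2 × 337 = 674
  C–F: 1 × 497 = 497
  C–H: 7 × 426 = 2982
  Σ(formed) = 4153 kJ
ΔH = Σ(broken) − Σ(formed) = 4095 − 4153 = −58 kJ

ΔH ≈ −58 kJ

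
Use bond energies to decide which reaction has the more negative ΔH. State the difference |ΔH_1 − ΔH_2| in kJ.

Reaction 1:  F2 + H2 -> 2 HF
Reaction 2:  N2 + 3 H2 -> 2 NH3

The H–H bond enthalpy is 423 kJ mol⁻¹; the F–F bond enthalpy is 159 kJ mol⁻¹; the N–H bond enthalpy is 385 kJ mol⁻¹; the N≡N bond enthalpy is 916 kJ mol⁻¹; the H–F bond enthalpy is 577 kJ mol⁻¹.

Reaction 1:
  Bonds broken (reactants):
    F–F: 1 × 159 = 159
    H–H: 1 × 423 = 423
    Σ(broken) = 582 kJ
  Bonds formed (products):
    H–F: 2 × 577 = 1154
    Σ(formed) = 1154 kJ
  ΔH_1 = 582 − 1154 = −572 kJ
Reaction 2:
  Bonds broken (reactants):
    H–H: 3 × 423 = 1269
    N≡N: 1 × 916 = 916
    Σ(broken) = 2185 kJ
  Bonds formed (products):
    N–H: 6 × 385 = 2310
    Σ(formed) = 2310 kJ
  ΔH_2 = 2185 − 2310 = −125 kJ
ΔH_1 − ΔH_2 = −447 kJ, so reaction 1 has the more negative ΔH; |ΔH_1 − ΔH_2| = 447 kJ.

Reaction 1, by 447 kJ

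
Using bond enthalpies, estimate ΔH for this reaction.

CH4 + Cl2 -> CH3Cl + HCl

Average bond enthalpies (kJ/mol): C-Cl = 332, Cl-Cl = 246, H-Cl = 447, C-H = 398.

ΔH ≈ −135 kJ

Bonds broken (reactants):
  C-H: 4 × 398 = 1592
  Cl-Cl: 1 × 246 = 246
  Σ(broken) = 1838 kJ
Bonds formed (products):
  C-Cl: 1 × 332 = 332
  C-H: 3 × 398 = 1194
  H-Cl: 1 × 447 = 447
  Σ(formed) = 1973 kJ
ΔH = Σ(broken) − Σ(formed) = 1838 − 1973 = −135 kJ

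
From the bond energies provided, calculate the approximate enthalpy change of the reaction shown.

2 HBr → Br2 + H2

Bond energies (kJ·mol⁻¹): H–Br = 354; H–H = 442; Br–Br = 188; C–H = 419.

Bonds broken (reactants):
  H–Br: 2 × 354 = 708
  Σ(broken) = 708 kJ
Bonds formed (products):
  Br–Br: 1 × 188 = 188
  H–H: 1 × 442 = 442
  Σ(formed) = 630 kJ
ΔH = Σ(broken) − Σ(formed) = 708 − 630 = +78 kJ

ΔH ≈ +78 kJ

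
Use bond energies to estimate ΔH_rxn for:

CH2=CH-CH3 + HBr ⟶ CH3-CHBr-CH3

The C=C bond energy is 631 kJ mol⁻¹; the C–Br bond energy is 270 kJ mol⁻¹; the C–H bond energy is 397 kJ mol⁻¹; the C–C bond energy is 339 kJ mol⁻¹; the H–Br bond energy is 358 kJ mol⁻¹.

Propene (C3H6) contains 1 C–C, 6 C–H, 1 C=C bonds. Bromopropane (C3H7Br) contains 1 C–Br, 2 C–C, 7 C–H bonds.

Bonds broken (reactants):
  C–C: 1 × 339 = 339
  C–H: 6 × 397 = 2382
  C=C: 1 × 631 = 631
  H–Br: 1 × 358 = 358
  Σ(broken) = 3710 kJ
Bonds formed (products):
  C–Br: 1 × 270 = 270
  C–C: 2 × 339 = 678
  C–H: 7 × 397 = 2779
  Σ(formed) = 3727 kJ
ΔH = Σ(broken) − Σ(formed) = 3710 − 3727 = −17 kJ

ΔH ≈ −17 kJ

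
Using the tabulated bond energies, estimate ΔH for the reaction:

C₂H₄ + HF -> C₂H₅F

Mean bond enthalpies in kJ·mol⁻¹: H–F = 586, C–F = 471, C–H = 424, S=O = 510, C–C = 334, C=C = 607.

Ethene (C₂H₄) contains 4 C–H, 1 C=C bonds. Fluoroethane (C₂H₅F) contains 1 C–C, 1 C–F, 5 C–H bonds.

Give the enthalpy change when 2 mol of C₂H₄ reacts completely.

Bonds broken (reactants):
  C–H: 4 × 424 = 1696
  C=C: 1 × 607 = 607
  H–F: 1 × 586 = 586
  Σ(broken) = 2889 kJ
Bonds formed (products):
  C–C: 1 × 334 = 334
  C–F: 1 × 471 = 471
  C–H: 5 × 424 = 2120
  Σ(formed) = 2925 kJ
ΔH = Σ(broken) − Σ(formed) = 2889 − 2925 = −36 kJ
For 2× the reaction as written: 2 × (−36) = −72 kJ

ΔH = −72 kJ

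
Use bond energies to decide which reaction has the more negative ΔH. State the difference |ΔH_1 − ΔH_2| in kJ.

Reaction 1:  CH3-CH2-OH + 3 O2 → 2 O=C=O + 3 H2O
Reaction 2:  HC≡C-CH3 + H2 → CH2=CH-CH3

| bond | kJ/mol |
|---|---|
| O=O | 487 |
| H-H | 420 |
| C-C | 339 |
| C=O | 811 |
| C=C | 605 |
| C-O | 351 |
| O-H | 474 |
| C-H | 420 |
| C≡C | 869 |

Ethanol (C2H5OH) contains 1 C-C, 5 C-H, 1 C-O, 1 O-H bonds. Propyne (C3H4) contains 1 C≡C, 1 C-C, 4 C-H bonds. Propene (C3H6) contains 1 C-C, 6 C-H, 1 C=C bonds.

Reaction 1, by 1207 kJ

Reaction 1:
  Bonds broken (reactants):
    C-C: 1 × 339 = 339
    C-H: 5 × 420 = 2100
    C-O: 1 × 351 = 351
    O-H: 1 × 474 = 474
    O=O: 3 × 487 = 1461
    Σ(broken) = 4725 kJ
  Bonds formed (products):
    C=O: 4 × 811 = 3244
    O-H: 6 × 474 = 2844
    Σ(formed) = 6088 kJ
  ΔH_1 = 4725 − 6088 = −1363 kJ
Reaction 2:
  Bonds broken (reactants):
    C≡C: 1 × 869 = 869
    C-C: 1 × 339 = 339
    C-H: 4 × 420 = 1680
    H-H: 1 × 420 = 420
    Σ(broken) = 3308 kJ
  Bonds formed (products):
    C-C: 1 × 339 = 339
    C-H: 6 × 420 = 2520
    C=C: 1 × 605 = 605
    Σ(formed) = 3464 kJ
  ΔH_2 = 3308 − 3464 = −156 kJ
ΔH_1 − ΔH_2 = −1207 kJ, so reaction 1 has the more negative ΔH; |ΔH_1 − ΔH_2| = 1207 kJ.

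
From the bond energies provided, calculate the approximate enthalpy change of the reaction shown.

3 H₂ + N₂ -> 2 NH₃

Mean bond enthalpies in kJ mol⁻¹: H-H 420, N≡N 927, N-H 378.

Bonds broken (reactants):
  H-H: 3 × 420 = 1260
  N≡N: 1 × 927 = 927
  Σ(broken) = 2187 kJ
Bonds formed (products):
  N-H: 6 × 378 = 2268
  Σ(formed) = 2268 kJ
ΔH = Σ(broken) − Σ(formed) = 2187 − 2268 = −81 kJ

ΔH ≈ −81 kJ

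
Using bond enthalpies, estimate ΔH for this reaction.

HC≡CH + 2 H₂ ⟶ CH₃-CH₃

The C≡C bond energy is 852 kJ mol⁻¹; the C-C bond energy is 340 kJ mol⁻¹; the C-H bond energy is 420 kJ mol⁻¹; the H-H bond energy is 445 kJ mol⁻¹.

Bonds broken (reactants):
  C≡C: 1 × 852 = 852
  C-H: 2 × 420 = 840
  H-H: 2 × 445 = 890
  Σ(broken) = 2582 kJ
Bonds formed (products):
  C-C: 1 × 340 = 340
  C-H: 6 × 420 = 2520
  Σ(formed) = 2860 kJ
ΔH = Σ(broken) − Σ(formed) = 2582 − 2860 = −278 kJ

ΔH ≈ −278 kJ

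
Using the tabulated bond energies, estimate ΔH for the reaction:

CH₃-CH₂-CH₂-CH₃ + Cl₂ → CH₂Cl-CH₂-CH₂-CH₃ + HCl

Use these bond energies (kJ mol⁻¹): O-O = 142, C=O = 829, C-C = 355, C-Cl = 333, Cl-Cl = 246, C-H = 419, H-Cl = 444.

ΔH ≈ −112 kJ

Bonds broken (reactants):
  C-C: 3 × 355 = 1065
  C-H: 10 × 419 = 4190
  Cl-Cl: 1 × 246 = 246
  Σ(broken) = 5501 kJ
Bonds formed (products):
  C-C: 3 × 355 = 1065
  C-Cl: 1 × 333 = 333
  C-H: 9 × 419 = 3771
  H-Cl: 1 × 444 = 444
  Σ(formed) = 5613 kJ
ΔH = Σ(broken) − Σ(formed) = 5501 − 5613 = −112 kJ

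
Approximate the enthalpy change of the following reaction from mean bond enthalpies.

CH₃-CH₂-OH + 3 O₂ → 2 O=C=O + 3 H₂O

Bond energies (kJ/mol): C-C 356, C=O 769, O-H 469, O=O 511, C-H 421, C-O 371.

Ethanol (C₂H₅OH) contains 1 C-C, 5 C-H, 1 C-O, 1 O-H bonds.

Bonds broken (reactants):
  C-C: 1 × 356 = 356
  C-H: 5 × 421 = 2105
  C-O: 1 × 371 = 371
  O-H: 1 × 469 = 469
  O=O: 3 × 511 = 1533
  Σ(broken) = 4834 kJ
Bonds formed (products):
  C=O: 4 × 769 = 3076
  O-H: 6 × 469 = 2814
  Σ(formed) = 5890 kJ
ΔH = Σ(broken) − Σ(formed) = 4834 − 5890 = −1056 kJ

ΔH ≈ −1056 kJ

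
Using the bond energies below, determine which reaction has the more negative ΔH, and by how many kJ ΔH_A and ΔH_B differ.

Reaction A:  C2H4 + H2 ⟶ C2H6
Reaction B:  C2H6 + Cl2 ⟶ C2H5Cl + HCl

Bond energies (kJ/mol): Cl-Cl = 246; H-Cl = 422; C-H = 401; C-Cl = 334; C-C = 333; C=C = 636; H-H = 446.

Reaction A:
  Bonds broken (reactants):
    C-H: 4 × 401 = 1604
    C=C: 1 × 636 = 636
    H-H: 1 × 446 = 446
    Σ(broken) = 2686 kJ
  Bonds formed (products):
    C-C: 1 × 333 = 333
    C-H: 6 × 401 = 2406
    Σ(formed) = 2739 kJ
  ΔH_A = 2686 − 2739 = −53 kJ
Reaction B:
  Bonds broken (reactants):
    C-C: 1 × 333 = 333
    C-H: 6 × 401 = 2406
    Cl-Cl: 1 × 246 = 246
    Σ(broken) = 2985 kJ
  Bonds formed (products):
    C-C: 1 × 333 = 333
    C-Cl: 1 × 334 = 334
    C-H: 5 × 401 = 2005
    H-Cl: 1 × 422 = 422
    Σ(formed) = 3094 kJ
  ΔH_B = 2985 − 3094 = −109 kJ
ΔH_A − ΔH_B = +56 kJ, so reaction B has the more negative ΔH; |ΔH_A − ΔH_B| = 56 kJ.

Reaction B, by 56 kJ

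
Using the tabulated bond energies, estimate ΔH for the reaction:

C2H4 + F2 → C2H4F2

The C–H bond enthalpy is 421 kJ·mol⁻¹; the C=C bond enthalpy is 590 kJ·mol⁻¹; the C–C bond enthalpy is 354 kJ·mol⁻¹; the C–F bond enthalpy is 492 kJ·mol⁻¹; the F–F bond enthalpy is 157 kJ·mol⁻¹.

Bonds broken (reactants):
  C–H: 4 × 421 = 1684
  C=C: 1 × 590 = 590
  F–F: 1 × 157 = 157
  Σ(broken) = 2431 kJ
Bonds formed (products):
  C–C: 1 × 354 = 354
  C–F: 2 × 492 = 984
  C–H: 4 × 421 = 1684
  Σ(formed) = 3022 kJ
ΔH = Σ(broken) − Σ(formed) = 2431 − 3022 = −591 kJ

ΔH ≈ −591 kJ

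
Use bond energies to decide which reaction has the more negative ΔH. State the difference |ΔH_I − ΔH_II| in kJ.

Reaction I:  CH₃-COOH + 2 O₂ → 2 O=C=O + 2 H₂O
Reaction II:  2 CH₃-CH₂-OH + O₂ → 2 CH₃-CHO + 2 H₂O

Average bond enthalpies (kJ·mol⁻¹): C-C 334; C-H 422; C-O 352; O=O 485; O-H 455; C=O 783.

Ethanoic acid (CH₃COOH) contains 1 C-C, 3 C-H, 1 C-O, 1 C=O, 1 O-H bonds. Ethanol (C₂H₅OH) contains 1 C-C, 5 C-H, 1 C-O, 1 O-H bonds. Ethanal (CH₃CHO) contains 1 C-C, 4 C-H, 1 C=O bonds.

Reaction I:
  Bonds broken (reactants):
    C-C: 1 × 334 = 334
    C-H: 3 × 422 = 1266
    C-O: 1 × 352 = 352
    C=O: 1 × 783 = 783
    O-H: 1 × 455 = 455
    O=O: 2 × 485 = 970
    Σ(broken) = 4160 kJ
  Bonds formed (products):
    C=O: 4 × 783 = 3132
    O-H: 4 × 455 = 1820
    Σ(formed) = 4952 kJ
  ΔH_I = 4160 − 4952 = −792 kJ
Reaction II:
  Bonds broken (reactants):
    C-C: 2 × 334 = 668
    C-H: 10 × 422 = 4220
    C-O: 2 × 352 = 704
    O-H: 2 × 455 = 910
    O=O: 1 × 485 = 485
    Σ(broken) = 6987 kJ
  Bonds formed (products):
    C-C: 2 × 334 = 668
    C-H: 8 × 422 = 3376
    C=O: 2 × 783 = 1566
    O-H: 4 × 455 = 1820
    Σ(formed) = 7430 kJ
  ΔH_II = 6987 − 7430 = −443 kJ
ΔH_I − ΔH_II = −349 kJ, so reaction I has the more negative ΔH; |ΔH_I − ΔH_II| = 349 kJ.

Reaction I, by 349 kJ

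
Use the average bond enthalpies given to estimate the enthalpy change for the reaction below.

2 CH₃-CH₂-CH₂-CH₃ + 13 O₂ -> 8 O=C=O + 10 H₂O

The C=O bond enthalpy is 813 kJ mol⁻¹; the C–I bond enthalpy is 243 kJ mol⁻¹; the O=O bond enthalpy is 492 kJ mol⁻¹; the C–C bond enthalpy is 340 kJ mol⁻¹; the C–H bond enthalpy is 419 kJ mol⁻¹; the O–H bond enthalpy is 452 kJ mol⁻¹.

ΔH ≈ −5232 kJ

Bonds broken (reactants):
  C–C: 6 × 340 = 2040
  C–H: 20 × 419 = 8380
  O=O: 13 × 492 = 6396
  Σ(broken) = 16816 kJ
Bonds formed (products):
  C=O: 16 × 813 = 13008
  O–H: 20 × 452 = 9040
  Σ(formed) = 22048 kJ
ΔH = Σ(broken) − Σ(formed) = 16816 − 22048 = −5232 kJ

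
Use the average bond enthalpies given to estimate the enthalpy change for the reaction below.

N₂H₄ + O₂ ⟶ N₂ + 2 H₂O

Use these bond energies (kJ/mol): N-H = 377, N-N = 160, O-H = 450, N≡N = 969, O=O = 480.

Bonds broken (reactants):
  N-H: 4 × 377 = 1508
  N-N: 1 × 160 = 160
  O=O: 1 × 480 = 480
  Σ(broken) = 2148 kJ
Bonds formed (products):
  N≡N: 1 × 969 = 969
  O-H: 4 × 450 = 1800
  Σ(formed) = 2769 kJ
ΔH = Σ(broken) − Σ(formed) = 2148 − 2769 = −621 kJ

ΔH ≈ −621 kJ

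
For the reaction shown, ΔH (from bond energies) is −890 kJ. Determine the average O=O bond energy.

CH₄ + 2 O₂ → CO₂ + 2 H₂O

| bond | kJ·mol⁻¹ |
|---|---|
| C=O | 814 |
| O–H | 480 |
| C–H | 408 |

Let D be the O=O bond energy.
Σ(broken) = 4×408 + 2×D = 1632 + 2D
Σ(formed) = 2×814 + 4×480 = 3548
ΔH = Σ(broken) − Σ(formed) = (1632 + 2D) − (3548) = −1916 + 2D
Setting this equal to −890 kJ gives 2D = 1026, so D = 513 kJ/mol.

D(O=O) ≈ 513 kJ/mol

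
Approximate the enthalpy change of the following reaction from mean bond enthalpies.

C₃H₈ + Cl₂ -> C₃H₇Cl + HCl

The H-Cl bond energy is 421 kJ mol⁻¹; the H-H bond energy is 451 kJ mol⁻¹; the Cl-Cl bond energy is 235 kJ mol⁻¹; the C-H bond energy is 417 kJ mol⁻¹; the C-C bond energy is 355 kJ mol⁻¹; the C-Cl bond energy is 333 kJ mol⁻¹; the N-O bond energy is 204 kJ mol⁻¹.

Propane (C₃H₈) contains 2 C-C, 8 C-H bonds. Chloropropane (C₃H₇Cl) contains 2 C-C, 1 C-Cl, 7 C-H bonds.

Bonds broken (reactants):
  C-C: 2 × 355 = 710
  C-H: 8 × 417 = 3336
  Cl-Cl: 1 × 235 = 235
  Σ(broken) = 4281 kJ
Bonds formed (products):
  C-C: 2 × 355 = 710
  C-Cl: 1 × 333 = 333
  C-H: 7 × 417 = 2919
  H-Cl: 1 × 421 = 421
  Σ(formed) = 4383 kJ
ΔH = Σ(broken) − Σ(formed) = 4281 − 4383 = −102 kJ

ΔH ≈ −102 kJ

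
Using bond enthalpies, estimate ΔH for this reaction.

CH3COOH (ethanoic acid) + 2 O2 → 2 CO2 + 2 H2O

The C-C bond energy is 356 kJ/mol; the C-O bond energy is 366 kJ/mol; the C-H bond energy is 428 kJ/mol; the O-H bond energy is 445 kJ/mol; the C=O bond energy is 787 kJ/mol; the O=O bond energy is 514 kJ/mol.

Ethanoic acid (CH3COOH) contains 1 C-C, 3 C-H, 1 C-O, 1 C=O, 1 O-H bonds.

ΔH ≈ −662 kJ

Bonds broken (reactants):
  C-C: 1 × 356 = 356
  C-H: 3 × 428 = 1284
  C-O: 1 × 366 = 366
  C=O: 1 × 787 = 787
  O-H: 1 × 445 = 445
  O=O: 2 × 514 = 1028
  Σ(broken) = 4266 kJ
Bonds formed (products):
  C=O: 4 × 787 = 3148
  O-H: 4 × 445 = 1780
  Σ(formed) = 4928 kJ
ΔH = Σ(broken) − Σ(formed) = 4266 − 4928 = −662 kJ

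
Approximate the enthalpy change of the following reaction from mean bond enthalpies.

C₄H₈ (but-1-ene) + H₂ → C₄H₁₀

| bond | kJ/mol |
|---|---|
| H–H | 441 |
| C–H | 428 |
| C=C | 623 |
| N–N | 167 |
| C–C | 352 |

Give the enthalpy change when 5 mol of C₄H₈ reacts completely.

ΔH = −720 kJ

Bonds broken (reactants):
  C–C: 2 × 352 = 704
  C–H: 8 × 428 = 3424
  C=C: 1 × 623 = 623
  H–H: 1 × 441 = 441
  Σ(broken) = 5192 kJ
Bonds formed (products):
  C–C: 3 × 352 = 1056
  C–H: 10 × 428 = 4280
  Σ(formed) = 5336 kJ
ΔH = Σ(broken) − Σ(formed) = 5192 − 5336 = −144 kJ
For 5× the reaction as written: 5 × (−144) = −720 kJ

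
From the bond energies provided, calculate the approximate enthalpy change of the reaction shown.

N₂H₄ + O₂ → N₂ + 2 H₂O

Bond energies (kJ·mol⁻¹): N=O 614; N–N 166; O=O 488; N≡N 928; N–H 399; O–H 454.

Bonds broken (reactants):
  N–H: 4 × 399 = 1596
  N–N: 1 × 166 = 166
  O=O: 1 × 488 = 488
  Σ(broken) = 2250 kJ
Bonds formed (products):
  N≡N: 1 × 928 = 928
  O–H: 4 × 454 = 1816
  Σ(formed) = 2744 kJ
ΔH = Σ(broken) − Σ(formed) = 2250 − 2744 = −494 kJ

ΔH ≈ −494 kJ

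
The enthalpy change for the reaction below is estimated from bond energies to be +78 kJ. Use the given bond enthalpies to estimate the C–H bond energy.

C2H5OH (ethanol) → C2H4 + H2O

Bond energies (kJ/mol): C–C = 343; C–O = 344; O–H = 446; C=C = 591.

Let D be the C–H bond energy.
Σ(broken) = 1×343 + 5×D + 1×344 + 1×446 = 1133 + 5D
Σ(formed) = 4×D + 1×591 + 2×446 = 1483 + 4D
ΔH = Σ(broken) − Σ(formed) = (1133 + 5D) − (1483 + 4D) = −350 + D
Setting this equal to +78 kJ gives D = 428 kJ/mol.

D(C–H) ≈ 428 kJ/mol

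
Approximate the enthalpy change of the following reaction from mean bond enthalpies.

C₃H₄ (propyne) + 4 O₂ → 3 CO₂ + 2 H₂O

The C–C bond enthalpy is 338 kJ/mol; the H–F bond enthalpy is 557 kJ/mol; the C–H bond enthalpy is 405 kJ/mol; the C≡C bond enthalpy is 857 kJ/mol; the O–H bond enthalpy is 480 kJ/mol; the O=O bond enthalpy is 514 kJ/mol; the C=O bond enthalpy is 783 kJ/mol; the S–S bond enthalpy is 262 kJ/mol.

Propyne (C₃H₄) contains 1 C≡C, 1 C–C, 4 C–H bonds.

Bonds broken (reactants):
  C≡C: 1 × 857 = 857
  C–C: 1 × 338 = 338
  C–H: 4 × 405 = 1620
  O=O: 4 × 514 = 2056
  Σ(broken) = 4871 kJ
Bonds formed (products):
  C=O: 6 × 783 = 4698
  O–H: 4 × 480 = 1920
  Σ(formed) = 6618 kJ
ΔH = Σ(broken) − Σ(formed) = 4871 − 6618 = −1747 kJ

ΔH ≈ −1747 kJ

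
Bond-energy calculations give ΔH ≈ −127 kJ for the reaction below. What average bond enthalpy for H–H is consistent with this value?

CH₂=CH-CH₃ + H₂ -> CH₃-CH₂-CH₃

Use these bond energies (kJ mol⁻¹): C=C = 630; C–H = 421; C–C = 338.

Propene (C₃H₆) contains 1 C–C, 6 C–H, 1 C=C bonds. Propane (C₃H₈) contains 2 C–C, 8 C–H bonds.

D(H–H) ≈ 423 kJ/mol

Let D be the H–H bond energy.
Σ(broken) = 1×338 + 6×421 + 1×630 + 1×D = 3494 + D
Σ(formed) = 2×338 + 8×421 = 4044
ΔH = Σ(broken) − Σ(formed) = (3494 + D) − (4044) = −550 + D
Setting this equal to −127 kJ gives D = 423 kJ/mol.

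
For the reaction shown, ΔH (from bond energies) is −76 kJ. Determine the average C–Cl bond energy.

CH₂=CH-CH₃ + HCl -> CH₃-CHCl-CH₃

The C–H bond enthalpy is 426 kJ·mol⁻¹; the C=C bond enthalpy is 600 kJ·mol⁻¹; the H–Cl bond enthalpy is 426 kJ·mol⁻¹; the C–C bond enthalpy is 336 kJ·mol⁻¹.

D(C–Cl) ≈ 340 kJ/mol

Let D be the C–Cl bond energy.
Σ(broken) = 1×336 + 6×426 + 1×600 + 1×426 = 3918
Σ(formed) = 2×336 + 1×D + 7×426 = 3654 + D
ΔH = Σ(broken) − Σ(formed) = (3918) − (3654 + D) = +264 − D
Setting this equal to −76 kJ gives D = 340 kJ/mol.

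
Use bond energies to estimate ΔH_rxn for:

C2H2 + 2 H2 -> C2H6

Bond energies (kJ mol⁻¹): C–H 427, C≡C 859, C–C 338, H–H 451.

ΔH ≈ −285 kJ

Bonds broken (reactants):
  C≡C: 1 × 859 = 859
  C–H: 2 × 427 = 854
  H–H: 2 × 451 = 902
  Σ(broken) = 2615 kJ
Bonds formed (products):
  C–C: 1 × 338 = 338
  C–H: 6 × 427 = 2562
  Σ(formed) = 2900 kJ
ΔH = Σ(broken) − Σ(formed) = 2615 − 2900 = −285 kJ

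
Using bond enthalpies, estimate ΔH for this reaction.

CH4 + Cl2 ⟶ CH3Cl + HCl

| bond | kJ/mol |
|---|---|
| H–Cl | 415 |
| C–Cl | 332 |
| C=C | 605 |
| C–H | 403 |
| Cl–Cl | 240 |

Bonds broken (reactants):
  C–H: 4 × 403 = 1612
  Cl–Cl: 1 × 240 = 240
  Σ(broken) = 1852 kJ
Bonds formed (products):
  C–Cl: 1 × 332 = 332
  C–H: 3 × 403 = 1209
  H–Cl: 1 × 415 = 415
  Σ(formed) = 1956 kJ
ΔH = Σ(broken) − Σ(formed) = 1852 − 1956 = −104 kJ

ΔH ≈ −104 kJ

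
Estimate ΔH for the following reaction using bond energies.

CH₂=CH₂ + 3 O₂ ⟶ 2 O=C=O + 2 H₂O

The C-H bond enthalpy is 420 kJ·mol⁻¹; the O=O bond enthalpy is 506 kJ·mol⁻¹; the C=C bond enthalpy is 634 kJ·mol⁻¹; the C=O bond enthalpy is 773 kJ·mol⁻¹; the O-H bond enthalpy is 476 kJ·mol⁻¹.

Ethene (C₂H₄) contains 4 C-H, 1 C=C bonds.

ΔH ≈ −1164 kJ

Bonds broken (reactants):
  C-H: 4 × 420 = 1680
  C=C: 1 × 634 = 634
  O=O: 3 × 506 = 1518
  Σ(broken) = 3832 kJ
Bonds formed (products):
  C=O: 4 × 773 = 3092
  O-H: 4 × 476 = 1904
  Σ(formed) = 4996 kJ
ΔH = Σ(broken) − Σ(formed) = 3832 − 4996 = −1164 kJ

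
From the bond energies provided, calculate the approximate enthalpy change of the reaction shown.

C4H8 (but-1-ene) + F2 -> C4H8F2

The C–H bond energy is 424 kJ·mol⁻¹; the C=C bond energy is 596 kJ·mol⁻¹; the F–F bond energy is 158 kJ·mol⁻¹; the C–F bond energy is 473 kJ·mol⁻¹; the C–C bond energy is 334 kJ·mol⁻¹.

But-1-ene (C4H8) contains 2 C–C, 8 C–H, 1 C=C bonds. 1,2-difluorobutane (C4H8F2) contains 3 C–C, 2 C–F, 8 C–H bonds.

ΔH ≈ −526 kJ

Bonds broken (reactants):
  C–C: 2 × 334 = 668
  C–H: 8 × 424 = 3392
  C=C: 1 × 596 = 596
  F–F: 1 × 158 = 158
  Σ(broken) = 4814 kJ
Bonds formed (products):
  C–C: 3 × 334 = 1002
  C–F: 2 × 473 = 946
  C–H: 8 × 424 = 3392
  Σ(formed) = 5340 kJ
ΔH = Σ(broken) − Σ(formed) = 4814 − 5340 = −526 kJ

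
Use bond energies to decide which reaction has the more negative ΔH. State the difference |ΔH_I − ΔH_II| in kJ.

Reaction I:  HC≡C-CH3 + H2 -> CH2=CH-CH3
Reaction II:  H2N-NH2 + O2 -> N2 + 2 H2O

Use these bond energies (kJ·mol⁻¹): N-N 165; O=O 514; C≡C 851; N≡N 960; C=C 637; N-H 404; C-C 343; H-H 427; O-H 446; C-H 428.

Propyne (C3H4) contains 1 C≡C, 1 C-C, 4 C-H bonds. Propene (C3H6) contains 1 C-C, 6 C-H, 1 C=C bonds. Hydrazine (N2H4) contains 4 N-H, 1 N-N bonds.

Reaction II, by 234 kJ

Reaction I:
  Bonds broken (reactants):
    C≡C: 1 × 851 = 851
    C-C: 1 × 343 = 343
    C-H: 4 × 428 = 1712
    H-H: 1 × 427 = 427
    Σ(broken) = 3333 kJ
  Bonds formed (products):
    C-C: 1 × 343 = 343
    C-H: 6 × 428 = 2568
    C=C: 1 × 637 = 637
    Σ(formed) = 3548 kJ
  ΔH_I = 3333 − 3548 = −215 kJ
Reaction II:
  Bonds broken (reactants):
    N-H: 4 × 404 = 1616
    N-N: 1 × 165 = 165
    O=O: 1 × 514 = 514
    Σ(broken) = 2295 kJ
  Bonds formed (products):
    N≡N: 1 × 960 = 960
    O-H: 4 × 446 = 1784
    Σ(formed) = 2744 kJ
  ΔH_II = 2295 − 2744 = −449 kJ
ΔH_I − ΔH_II = +234 kJ, so reaction II has the more negative ΔH; |ΔH_I − ΔH_II| = 234 kJ.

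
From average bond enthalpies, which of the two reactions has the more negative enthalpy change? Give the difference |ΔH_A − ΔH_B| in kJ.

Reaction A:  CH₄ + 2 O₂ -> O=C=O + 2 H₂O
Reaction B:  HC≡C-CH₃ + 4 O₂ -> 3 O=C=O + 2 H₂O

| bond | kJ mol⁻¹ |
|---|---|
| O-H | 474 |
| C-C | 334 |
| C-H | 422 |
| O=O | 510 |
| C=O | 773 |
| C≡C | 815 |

Reaction B, by 923 kJ

Reaction A:
  Bonds broken (reactants):
    C-H: 4 × 422 = 1688
    O=O: 2 × 510 = 1020
    Σ(broken) = 2708 kJ
  Bonds formed (products):
    C=O: 2 × 773 = 1546
    O-H: 4 × 474 = 1896
    Σ(formed) = 3442 kJ
  ΔH_A = 2708 − 3442 = −734 kJ
Reaction B:
  Bonds broken (reactants):
    C≡C: 1 × 815 = 815
    C-C: 1 × 334 = 334
    C-H: 4 × 422 = 1688
    O=O: 4 × 510 = 2040
    Σ(broken) = 4877 kJ
  Bonds formed (products):
    C=O: 6 × 773 = 4638
    O-H: 4 × 474 = 1896
    Σ(formed) = 6534 kJ
  ΔH_B = 4877 − 6534 = −1657 kJ
ΔH_A − ΔH_B = +923 kJ, so reaction B has the more negative ΔH; |ΔH_A − ΔH_B| = 923 kJ.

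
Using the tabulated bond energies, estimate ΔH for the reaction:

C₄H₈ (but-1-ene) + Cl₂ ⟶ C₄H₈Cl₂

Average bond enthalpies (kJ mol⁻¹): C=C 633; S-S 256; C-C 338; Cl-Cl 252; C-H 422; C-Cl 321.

Bonds broken (reactants):
  C-C: 2 × 338 = 676
  C-H: 8 × 422 = 3376
  C=C: 1 × 633 = 633
  Cl-Cl: 1 × 252 = 252
  Σ(broken) = 4937 kJ
Bonds formed (products):
  C-C: 3 × 338 = 1014
  C-Cl: 2 × 321 = 642
  C-H: 8 × 422 = 3376
  Σ(formed) = 5032 kJ
ΔH = Σ(broken) − Σ(formed) = 4937 − 5032 = −95 kJ

ΔH ≈ −95 kJ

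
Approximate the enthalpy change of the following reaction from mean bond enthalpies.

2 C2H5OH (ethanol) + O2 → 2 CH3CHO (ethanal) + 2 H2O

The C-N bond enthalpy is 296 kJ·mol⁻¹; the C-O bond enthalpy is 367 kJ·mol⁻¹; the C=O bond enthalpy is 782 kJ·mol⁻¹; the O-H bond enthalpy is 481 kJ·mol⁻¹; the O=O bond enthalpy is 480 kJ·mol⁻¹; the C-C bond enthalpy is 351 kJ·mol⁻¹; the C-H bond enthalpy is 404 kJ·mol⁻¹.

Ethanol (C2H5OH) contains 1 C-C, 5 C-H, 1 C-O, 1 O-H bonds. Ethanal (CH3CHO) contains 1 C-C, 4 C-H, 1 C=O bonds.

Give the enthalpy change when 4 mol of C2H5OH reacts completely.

ΔH = −1008 kJ

Bonds broken (reactants):
  C-C: 2 × 351 = 702
  C-H: 10 × 404 = 4040
  C-O: 2 × 367 = 734
  O-H: 2 × 481 = 962
  O=O: 1 × 480 = 480
  Σ(broken) = 6918 kJ
Bonds formed (products):
  C-C: 2 × 351 = 702
  C-H: 8 × 404 = 3232
  C=O: 2 × 782 = 1564
  O-H: 4 × 481 = 1924
  Σ(formed) = 7422 kJ
ΔH = Σ(broken) − Σ(formed) = 6918 − 7422 = −504 kJ
For 2× the reaction as written: 2 × (−504) = −1008 kJ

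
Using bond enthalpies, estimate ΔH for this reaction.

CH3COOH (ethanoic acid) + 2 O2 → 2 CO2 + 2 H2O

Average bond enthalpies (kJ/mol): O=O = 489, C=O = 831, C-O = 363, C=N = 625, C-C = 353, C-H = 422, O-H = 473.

ΔH ≈ −952 kJ

Bonds broken (reactants):
  C-C: 1 × 353 = 353
  C-H: 3 × 422 = 1266
  C-O: 1 × 363 = 363
  C=O: 1 × 831 = 831
  O-H: 1 × 473 = 473
  O=O: 2 × 489 = 978
  Σ(broken) = 4264 kJ
Bonds formed (products):
  C=O: 4 × 831 = 3324
  O-H: 4 × 473 = 1892
  Σ(formed) = 5216 kJ
ΔH = Σ(broken) − Σ(formed) = 4264 − 5216 = −952 kJ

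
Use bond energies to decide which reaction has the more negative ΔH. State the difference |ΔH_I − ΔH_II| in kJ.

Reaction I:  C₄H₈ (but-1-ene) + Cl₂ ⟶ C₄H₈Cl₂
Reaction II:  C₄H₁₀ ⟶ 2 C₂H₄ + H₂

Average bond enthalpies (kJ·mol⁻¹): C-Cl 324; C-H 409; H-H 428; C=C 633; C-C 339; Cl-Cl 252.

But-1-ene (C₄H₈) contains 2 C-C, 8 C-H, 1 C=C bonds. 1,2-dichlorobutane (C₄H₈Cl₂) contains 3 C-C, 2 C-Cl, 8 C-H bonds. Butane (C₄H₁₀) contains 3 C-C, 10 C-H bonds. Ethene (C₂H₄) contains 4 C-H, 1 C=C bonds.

Reaction I, by 243 kJ

Reaction I:
  Bonds broken (reactants):
    C-C: 2 × 339 = 678
    C-H: 8 × 409 = 3272
    C=C: 1 × 633 = 633
    Cl-Cl: 1 × 252 = 252
    Σ(broken) = 4835 kJ
  Bonds formed (products):
    C-C: 3 × 339 = 1017
    C-Cl: 2 × 324 = 648
    C-H: 8 × 409 = 3272
    Σ(formed) = 4937 kJ
  ΔH_I = 4835 − 4937 = −102 kJ
Reaction II:
  Bonds broken (reactants):
    C-C: 3 × 339 = 1017
    C-H: 10 × 409 = 4090
    Σ(broken) = 5107 kJ
  Bonds formed (products):
    C-H: 8 × 409 = 3272
    C=C: 2 × 633 = 1266
    H-H: 1 × 428 = 428
    Σ(formed) = 4966 kJ
  ΔH_II = 5107 − 4966 = +141 kJ
ΔH_I − ΔH_II = −243 kJ, so reaction I has the more negative ΔH; |ΔH_I − ΔH_II| = 243 kJ.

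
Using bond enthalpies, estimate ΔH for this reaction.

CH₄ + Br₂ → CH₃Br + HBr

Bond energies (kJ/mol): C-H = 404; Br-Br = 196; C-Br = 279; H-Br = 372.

ΔH ≈ −51 kJ

Bonds broken (reactants):
  Br-Br: 1 × 196 = 196
  C-H: 4 × 404 = 1616
  Σ(broken) = 1812 kJ
Bonds formed (products):
  C-Br: 1 × 279 = 279
  C-H: 3 × 404 = 1212
  H-Br: 1 × 372 = 372
  Σ(formed) = 1863 kJ
ΔH = Σ(broken) − Σ(formed) = 1812 − 1863 = −51 kJ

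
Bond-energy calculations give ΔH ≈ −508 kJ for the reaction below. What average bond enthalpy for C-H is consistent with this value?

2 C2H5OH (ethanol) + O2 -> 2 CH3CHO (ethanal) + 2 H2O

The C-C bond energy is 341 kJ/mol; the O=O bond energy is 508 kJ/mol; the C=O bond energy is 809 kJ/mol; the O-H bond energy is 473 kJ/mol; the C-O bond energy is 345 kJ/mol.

Let D be the C-H bond energy.
Σ(broken) = 2×341 + 10×D + 2×345 + 2×473 + 1×508 = 2826 + 10D
Σ(formed) = 2×341 + 8×D + 2×809 + 4×473 = 4192 + 8D
ΔH = Σ(broken) − Σ(formed) = (2826 + 10D) − (4192 + 8D) = −1366 + 2D
Setting this equal to −508 kJ gives 2D = 858, so D = 429 kJ/mol.

D(C-H) ≈ 429 kJ/mol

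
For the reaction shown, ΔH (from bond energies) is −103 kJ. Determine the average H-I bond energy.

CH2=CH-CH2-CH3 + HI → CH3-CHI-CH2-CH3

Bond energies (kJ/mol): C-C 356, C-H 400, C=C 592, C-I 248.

D(H-I) ≈ 309 kJ/mol

Let D be the H-I bond energy.
Σ(broken) = 2×356 + 8×400 + 1×592 + 1×D = 4504 + D
Σ(formed) = 3×356 + 9×400 + 1×248 = 4916
ΔH = Σ(broken) − Σ(formed) = (4504 + D) − (4916) = −412 + D
Setting this equal to −103 kJ gives D = 309 kJ/mol.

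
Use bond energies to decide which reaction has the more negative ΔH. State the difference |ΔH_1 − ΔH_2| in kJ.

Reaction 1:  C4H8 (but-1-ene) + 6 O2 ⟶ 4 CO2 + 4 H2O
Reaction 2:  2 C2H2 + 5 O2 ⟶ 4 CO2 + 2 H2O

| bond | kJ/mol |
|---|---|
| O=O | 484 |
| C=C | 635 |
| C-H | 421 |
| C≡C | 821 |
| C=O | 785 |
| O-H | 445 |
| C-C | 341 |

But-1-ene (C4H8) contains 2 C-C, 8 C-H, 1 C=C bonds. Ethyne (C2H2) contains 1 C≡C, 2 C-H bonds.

Reaction 2, by 63 kJ

Reaction 1:
  Bonds broken (reactants):
    C-C: 2 × 341 = 682
    C-H: 8 × 421 = 3368
    C=C: 1 × 635 = 635
    O=O: 6 × 484 = 2904
    Σ(broken) = 7589 kJ
  Bonds formed (products):
    C=O: 8 × 785 = 6280
    O-H: 8 × 445 = 3560
    Σ(formed) = 9840 kJ
  ΔH_1 = 7589 − 9840 = −2251 kJ
Reaction 2:
  Bonds broken (reactants):
    C≡C: 2 × 821 = 1642
    C-H: 4 × 421 = 1684
    O=O: 5 × 484 = 2420
    Σ(broken) = 5746 kJ
  Bonds formed (products):
    C=O: 8 × 785 = 6280
    O-H: 4 × 445 = 1780
    Σ(formed) = 8060 kJ
  ΔH_2 = 5746 − 8060 = −2314 kJ
ΔH_1 − ΔH_2 = +63 kJ, so reaction 2 has the more negative ΔH; |ΔH_1 − ΔH_2| = 63 kJ.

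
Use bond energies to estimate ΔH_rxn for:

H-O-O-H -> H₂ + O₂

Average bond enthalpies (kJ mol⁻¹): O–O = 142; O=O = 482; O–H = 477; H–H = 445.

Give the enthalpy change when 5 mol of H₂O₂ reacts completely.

Bonds broken (reactants):
  O–H: 2 × 477 = 954
  O–O: 1 × 142 = 142
  Σ(broken) = 1096 kJ
Bonds formed (products):
  H–H: 1 × 445 = 445
  O=O: 1 × 482 = 482
  Σ(formed) = 927 kJ
ΔH = Σ(broken) − Σ(formed) = 1096 − 927 = +169 kJ
For 5× the reaction as written: 5 × (+169) = +845 kJ

ΔH = +845 kJ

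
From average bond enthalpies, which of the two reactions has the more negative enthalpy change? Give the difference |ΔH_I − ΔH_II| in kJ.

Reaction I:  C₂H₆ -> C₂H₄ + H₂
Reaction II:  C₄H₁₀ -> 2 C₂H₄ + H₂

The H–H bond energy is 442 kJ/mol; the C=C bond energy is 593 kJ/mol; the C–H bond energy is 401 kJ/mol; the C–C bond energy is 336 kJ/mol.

Reaction I, by 79 kJ

Reaction I:
  Bonds broken (reactants):
    C–C: 1 × 336 = 336
    C–H: 6 × 401 = 2406
    Σ(broken) = 2742 kJ
  Bonds formed (products):
    C–H: 4 × 401 = 1604
    C=C: 1 × 593 = 593
    H–H: 1 × 442 = 442
    Σ(formed) = 2639 kJ
  ΔH_I = 2742 − 2639 = +103 kJ
Reaction II:
  Bonds broken (reactants):
    C–C: 3 × 336 = 1008
    C–H: 10 × 401 = 4010
    Σ(broken) = 5018 kJ
  Bonds formed (products):
    C–H: 8 × 401 = 3208
    C=C: 2 × 593 = 1186
    H–H: 1 × 442 = 442
    Σ(formed) = 4836 kJ
  ΔH_II = 5018 − 4836 = +182 kJ
ΔH_I − ΔH_II = −79 kJ, so reaction I has the more negative ΔH; |ΔH_I − ΔH_II| = 79 kJ.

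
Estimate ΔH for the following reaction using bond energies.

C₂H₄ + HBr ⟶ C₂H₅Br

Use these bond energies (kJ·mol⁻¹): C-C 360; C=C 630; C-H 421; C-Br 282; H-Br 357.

Bonds broken (reactants):
  C-H: 4 × 421 = 1684
  C=C: 1 × 630 = 630
  H-Br: 1 × 357 = 357
  Σ(broken) = 2671 kJ
Bonds formed (products):
  C-Br: 1 × 282 = 282
  C-C: 1 × 360 = 360
  C-H: 5 × 421 = 2105
  Σ(formed) = 2747 kJ
ΔH = Σ(broken) − Σ(formed) = 2671 − 2747 = −76 kJ

ΔH ≈ −76 kJ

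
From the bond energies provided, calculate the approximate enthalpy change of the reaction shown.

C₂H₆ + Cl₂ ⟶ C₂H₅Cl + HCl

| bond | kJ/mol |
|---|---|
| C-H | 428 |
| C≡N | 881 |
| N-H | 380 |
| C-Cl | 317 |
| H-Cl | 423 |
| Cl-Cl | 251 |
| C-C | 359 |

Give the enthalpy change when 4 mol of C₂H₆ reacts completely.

ΔH = −244 kJ

Bonds broken (reactants):
  C-C: 1 × 359 = 359
  C-H: 6 × 428 = 2568
  Cl-Cl: 1 × 251 = 251
  Σ(broken) = 3178 kJ
Bonds formed (products):
  C-C: 1 × 359 = 359
  C-Cl: 1 × 317 = 317
  C-H: 5 × 428 = 2140
  H-Cl: 1 × 423 = 423
  Σ(formed) = 3239 kJ
ΔH = Σ(broken) − Σ(formed) = 3178 − 3239 = −61 kJ
For 4× the reaction as written: 4 × (−61) = −244 kJ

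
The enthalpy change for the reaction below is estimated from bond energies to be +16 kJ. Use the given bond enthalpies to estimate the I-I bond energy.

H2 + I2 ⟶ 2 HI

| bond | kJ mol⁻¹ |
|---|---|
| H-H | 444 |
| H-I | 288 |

Let D be the I-I bond energy.
Σ(broken) = 1×444 + 1×D = 444 + D
Σ(formed) = 2×288 = 576
ΔH = Σ(broken) − Σ(formed) = (444 + D) − (576) = −132 + D
Setting this equal to +16 kJ gives D = 148 kJ/mol.

D(I-I) ≈ 148 kJ/mol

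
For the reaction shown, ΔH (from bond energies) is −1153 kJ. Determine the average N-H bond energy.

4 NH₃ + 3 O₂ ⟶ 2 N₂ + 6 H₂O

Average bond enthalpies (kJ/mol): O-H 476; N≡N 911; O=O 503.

Let D be the N-H bond energy.
Σ(broken) = 12×D + 3×503 = 1509 + 12D
Σ(formed) = 2×911 + 12×476 = 7534
ΔH = Σ(broken) − Σ(formed) = (1509 + 12D) − (7534) = −6025 + 12D
Setting this equal to −1153 kJ gives 12D = 4872, so D = 406 kJ/mol.

D(N-H) ≈ 406 kJ/mol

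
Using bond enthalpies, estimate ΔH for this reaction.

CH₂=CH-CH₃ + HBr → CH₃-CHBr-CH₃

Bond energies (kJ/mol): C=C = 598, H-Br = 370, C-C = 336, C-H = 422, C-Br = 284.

ΔH ≈ −74 kJ

Bonds broken (reactants):
  C-C: 1 × 336 = 336
  C-H: 6 × 422 = 2532
  C=C: 1 × 598 = 598
  H-Br: 1 × 370 = 370
  Σ(broken) = 3836 kJ
Bonds formed (products):
  C-Br: 1 × 284 = 284
  C-C: 2 × 336 = 672
  C-H: 7 × 422 = 2954
  Σ(formed) = 3910 kJ
ΔH = Σ(broken) − Σ(formed) = 3836 − 3910 = −74 kJ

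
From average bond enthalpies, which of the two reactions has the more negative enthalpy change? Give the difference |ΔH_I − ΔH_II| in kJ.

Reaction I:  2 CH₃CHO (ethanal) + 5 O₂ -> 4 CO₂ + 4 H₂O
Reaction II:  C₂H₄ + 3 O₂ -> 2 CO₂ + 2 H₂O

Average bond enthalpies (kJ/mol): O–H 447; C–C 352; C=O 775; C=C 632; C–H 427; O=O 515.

Reaction I:
  Bonds broken (reactants):
    C–C: 2 × 352 = 704
    C–H: 8 × 427 = 3416
    C=O: 2 × 775 = 1550
    O=O: 5 × 515 = 2575
    Σ(broken) = 8245 kJ
  Bonds formed (products):
    C=O: 8 × 775 = 6200
    O–H: 8 × 447 = 3576
    Σ(formed) = 9776 kJ
  ΔH_I = 8245 − 9776 = −1531 kJ
Reaction II:
  Bonds broken (reactants):
    C–H: 4 × 427 = 1708
    C=C: 1 × 632 = 632
    O=O: 3 × 515 = 1545
    Σ(broken) = 3885 kJ
  Bonds formed (products):
    C=O: 4 × 775 = 3100
    O–H: 4 × 447 = 1788
    Σ(formed) = 4888 kJ
  ΔH_II = 3885 − 4888 = −1003 kJ
ΔH_I − ΔH_II = −528 kJ, so reaction I has the more negative ΔH; |ΔH_I − ΔH_II| = 528 kJ.

Reaction I, by 528 kJ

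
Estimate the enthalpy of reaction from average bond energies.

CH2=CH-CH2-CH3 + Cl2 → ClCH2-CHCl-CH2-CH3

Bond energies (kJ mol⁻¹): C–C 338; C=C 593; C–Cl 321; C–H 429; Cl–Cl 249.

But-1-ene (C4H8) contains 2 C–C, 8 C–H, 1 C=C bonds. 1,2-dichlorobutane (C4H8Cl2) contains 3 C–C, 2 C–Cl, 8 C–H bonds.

Bonds broken (reactants):
  C–C: 2 × 338 = 676
  C–H: 8 × 429 = 3432
  C=C: 1 × 593 = 593
  Cl–Cl: 1 × 249 = 249
  Σ(broken) = 4950 kJ
Bonds formed (products):
  C–C: 3 × 338 = 1014
  C–Cl: 2 × 321 = 642
  C–H: 8 × 429 = 3432
  Σ(formed) = 5088 kJ
ΔH = Σ(broken) − Σ(formed) = 4950 − 5088 = −138 kJ

ΔH ≈ −138 kJ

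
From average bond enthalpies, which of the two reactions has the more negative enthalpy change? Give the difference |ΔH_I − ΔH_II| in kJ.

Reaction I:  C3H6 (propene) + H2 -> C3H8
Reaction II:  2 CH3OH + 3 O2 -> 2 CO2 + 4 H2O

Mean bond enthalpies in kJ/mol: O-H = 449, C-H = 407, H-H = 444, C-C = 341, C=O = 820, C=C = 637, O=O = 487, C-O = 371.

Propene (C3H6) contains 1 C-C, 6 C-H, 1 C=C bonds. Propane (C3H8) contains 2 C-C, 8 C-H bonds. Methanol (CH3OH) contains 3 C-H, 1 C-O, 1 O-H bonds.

Reaction I:
  Bonds broken (reactants):
    C-C: 1 × 341 = 341
    C-H: 6 × 407 = 2442
    C=C: 1 × 637 = 637
    H-H: 1 × 444 = 444
    Σ(broken) = 3864 kJ
  Bonds formed (products):
    C-C: 2 × 341 = 682
    C-H: 8 × 407 = 3256
    Σ(formed) = 3938 kJ
  ΔH_I = 3864 − 3938 = −74 kJ
Reaction II:
  Bonds broken (reactants):
    C-H: 6 × 407 = 2442
    C-O: 2 × 371 = 742
    O-H: 2 × 449 = 898
    O=O: 3 × 487 = 1461
    Σ(broken) = 5543 kJ
  Bonds formed (products):
    C=O: 4 × 820 = 3280
    O-H: 8 × 449 = 3592
    Σ(formed) = 6872 kJ
  ΔH_II = 5543 − 6872 = −1329 kJ
ΔH_I − ΔH_II = +1255 kJ, so reaction II has the more negative ΔH; |ΔH_I − ΔH_II| = 1255 kJ.

Reaction II, by 1255 kJ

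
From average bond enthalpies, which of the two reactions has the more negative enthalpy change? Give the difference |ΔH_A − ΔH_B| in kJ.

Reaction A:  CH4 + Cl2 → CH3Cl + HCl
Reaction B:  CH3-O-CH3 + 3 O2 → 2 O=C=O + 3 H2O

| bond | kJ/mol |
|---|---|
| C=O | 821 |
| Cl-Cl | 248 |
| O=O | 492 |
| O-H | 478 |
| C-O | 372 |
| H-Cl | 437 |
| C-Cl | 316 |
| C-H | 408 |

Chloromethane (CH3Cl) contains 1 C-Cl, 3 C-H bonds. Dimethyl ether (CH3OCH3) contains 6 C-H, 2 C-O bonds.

Reaction B, by 1387 kJ

Reaction A:
  Bonds broken (reactants):
    C-H: 4 × 408 = 1632
    Cl-Cl: 1 × 248 = 248
    Σ(broken) = 1880 kJ
  Bonds formed (products):
    C-Cl: 1 × 316 = 316
    C-H: 3 × 408 = 1224
    H-Cl: 1 × 437 = 437
    Σ(formed) = 1977 kJ
  ΔH_A = 1880 − 1977 = −97 kJ
Reaction B:
  Bonds broken (reactants):
    C-H: 6 × 408 = 2448
    C-O: 2 × 372 = 744
    O=O: 3 × 492 = 1476
    Σ(broken) = 4668 kJ
  Bonds formed (products):
    C=O: 4 × 821 = 3284
    O-H: 6 × 478 = 2868
    Σ(formed) = 6152 kJ
  ΔH_B = 4668 − 6152 = −1484 kJ
ΔH_A − ΔH_B = +1387 kJ, so reaction B has the more negative ΔH; |ΔH_A − ΔH_B| = 1387 kJ.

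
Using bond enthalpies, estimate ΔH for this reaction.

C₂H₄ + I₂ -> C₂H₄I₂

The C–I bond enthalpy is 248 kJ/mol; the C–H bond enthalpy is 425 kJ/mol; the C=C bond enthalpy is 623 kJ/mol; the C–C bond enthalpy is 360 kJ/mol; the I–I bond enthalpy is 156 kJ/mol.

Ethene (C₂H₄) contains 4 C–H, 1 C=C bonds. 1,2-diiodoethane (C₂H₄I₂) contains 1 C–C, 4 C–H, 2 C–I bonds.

ΔH ≈ −77 kJ

Bonds broken (reactants):
  C–H: 4 × 425 = 1700
  C=C: 1 × 623 = 623
  I–I: 1 × 156 = 156
  Σ(broken) = 2479 kJ
Bonds formed (products):
  C–C: 1 × 360 = 360
  C–H: 4 × 425 = 1700
  C–I: 2 × 248 = 496
  Σ(formed) = 2556 kJ
ΔH = Σ(broken) − Σ(formed) = 2479 − 2556 = −77 kJ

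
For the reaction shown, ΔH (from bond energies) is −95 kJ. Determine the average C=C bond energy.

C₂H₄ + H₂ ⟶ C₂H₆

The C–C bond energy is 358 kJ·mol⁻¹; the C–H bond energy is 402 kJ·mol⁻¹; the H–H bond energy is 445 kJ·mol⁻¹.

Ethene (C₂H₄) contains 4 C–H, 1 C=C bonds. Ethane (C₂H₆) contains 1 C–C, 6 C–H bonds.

D(C=C) ≈ 622 kJ/mol

Let D be the C=C bond energy.
Σ(broken) = 4×402 + 1×D + 1×445 = 2053 + D
Σ(formed) = 1×358 + 6×402 = 2770
ΔH = Σ(broken) − Σ(formed) = (2053 + D) − (2770) = −717 + D
Setting this equal to −95 kJ gives D = 622 kJ/mol.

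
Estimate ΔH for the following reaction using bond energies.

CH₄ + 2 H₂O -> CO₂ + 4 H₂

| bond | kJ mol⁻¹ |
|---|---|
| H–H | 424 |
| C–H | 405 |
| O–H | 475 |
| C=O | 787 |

ΔH ≈ +250 kJ

Bonds broken (reactants):
  C–H: 4 × 405 = 1620
  O–H: 4 × 475 = 1900
  Σ(broken) = 3520 kJ
Bonds formed (products):
  C=O: 2 × 787 = 1574
  H–H: 4 × 424 = 1696
  Σ(formed) = 3270 kJ
ΔH = Σ(broken) − Σ(formed) = 3520 − 3270 = +250 kJ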